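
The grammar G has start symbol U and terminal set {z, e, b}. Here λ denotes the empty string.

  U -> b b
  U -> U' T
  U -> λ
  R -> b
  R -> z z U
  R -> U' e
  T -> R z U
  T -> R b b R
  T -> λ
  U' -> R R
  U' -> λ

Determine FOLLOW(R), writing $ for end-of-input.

FIRST(U): from U->b b we get {b}; from U->U' T we get {λ, b, e, z}; from U->λ we get {λ}. So FIRST(U) = {λ, b, e, z}.
FIRST(R): from R->b we get {b}; from R->z z U we get {z}; from R->U' e we get {b, e, z}. So FIRST(R) = {b, e, z}.
FIRST(T): from T->R z U we get {b, e, z}; from T->R b b R we get {b, e, z}; from T->λ we get {λ}. So FIRST(T) = {λ, b, e, z}.
FIRST(U'): from U'->R R we get {b, e, z}; from U'->λ we get {λ}. So FIRST(U') = {λ, b, e, z}.
FOLLOW(U) includes $ since U is the start symbol.
FOLLOW(U): in R->z z U, the suffix after U is empty, so FOLLOW(U) ⊇ FOLLOW(R) = {$, b, e, z}; in T->R z U, the suffix after U is empty, so FOLLOW(U) ⊇ FOLLOW(T) = {$, b, e, z}. Thus FOLLOW(U) = {$, b, e, z}.
FOLLOW(T): in U->U' T, the suffix after T is empty, so FOLLOW(T) ⊇ FOLLOW(U) = {$, b, e, z}. Thus FOLLOW(T) = {$, b, e, z}.
FOLLOW(U'): in U->U' T, U' is followed by T with FIRST {λ, b, e, z}; in U->U' T, the suffix after U' is nullable, so FOLLOW(U') ⊇ FOLLOW(U) = {$, b, e, z}; in R->U' e, U' is followed by e with FIRST {e}. Thus FOLLOW(U') = {$, b, e, z}.
FOLLOW(R): in T->R z U, R is followed by z U with FIRST {z}; in T->R b b R (occurrence 1), R is followed by b b R with FIRST {b}; in T->R b b R (occurrence 2), the suffix after R is empty, so FOLLOW(R) ⊇ FOLLOW(T) = {$, b, e, z}; in U'->R R (occurrence 1), R is followed by R with FIRST {b, e, z}; in U'->R R (occurrence 2), the suffix after R is empty, so FOLLOW(R) ⊇ FOLLOW(U') = {$, b, e, z}. Thus FOLLOW(R) = {$, b, e, z}.

{$, b, e, z}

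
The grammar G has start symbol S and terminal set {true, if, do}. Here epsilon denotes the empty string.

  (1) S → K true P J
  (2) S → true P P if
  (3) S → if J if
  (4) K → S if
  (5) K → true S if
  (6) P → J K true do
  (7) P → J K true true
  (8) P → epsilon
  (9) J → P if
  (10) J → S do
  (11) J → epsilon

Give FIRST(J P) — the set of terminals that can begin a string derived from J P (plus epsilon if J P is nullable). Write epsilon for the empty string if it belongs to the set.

{epsilon, if, true}

FIRST(S): from S→K true P J we get {if, true}; from S→true P P if we get {true}; from S→if J if we get {if}. So FIRST(S) = {if, true}.
FIRST(K): from K→S if we get {if, true}; from K→true S if we get {true}. So FIRST(K) = {if, true}.
FIRST(P): from P→J K true do we get {if, true}; from P→J K true true we get {if, true}; from P→epsilon we get {epsilon}. So FIRST(P) = {epsilon, if, true}.
FIRST(J): from J→P if we get {if, true}; from J→S do we get {if, true}; from J→epsilon we get {epsilon}. So FIRST(J) = {epsilon, if, true}.
FIRST(J P): take FIRST of each symbol in turn, carrying on past any symbol whose FIRST contains epsilon; result {epsilon, if, true}.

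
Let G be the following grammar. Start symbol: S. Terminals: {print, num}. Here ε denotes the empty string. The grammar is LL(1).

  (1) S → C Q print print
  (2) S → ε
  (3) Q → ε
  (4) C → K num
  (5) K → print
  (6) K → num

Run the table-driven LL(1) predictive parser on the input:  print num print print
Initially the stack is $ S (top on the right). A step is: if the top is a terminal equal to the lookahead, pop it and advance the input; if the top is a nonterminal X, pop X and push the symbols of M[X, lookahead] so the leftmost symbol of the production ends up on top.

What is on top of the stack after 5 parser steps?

     Stack                      Input                    Action
  1  $ S                        print num print print $  expand S → C Q print print
  2  $ print print Q C          print num print print $  expand C → K num
  3  $ print print Q num K      print num print print $  expand K → print
  4  $ print print Q num print  print num print print $  match print
  5  $ print print Q num        num print print $        match num
Stack after step 5: $ print print Q (top = Q).

Q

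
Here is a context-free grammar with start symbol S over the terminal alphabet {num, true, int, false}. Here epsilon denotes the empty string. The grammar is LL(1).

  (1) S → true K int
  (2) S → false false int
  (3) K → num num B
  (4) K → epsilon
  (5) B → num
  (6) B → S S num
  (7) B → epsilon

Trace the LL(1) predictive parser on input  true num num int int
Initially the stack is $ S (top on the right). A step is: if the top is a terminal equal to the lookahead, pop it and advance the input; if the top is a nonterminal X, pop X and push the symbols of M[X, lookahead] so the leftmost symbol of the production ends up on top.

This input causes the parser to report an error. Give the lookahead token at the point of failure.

     Stack            Input                   Action
  1  $ S              true num num int int $  expand S → true K int
  2  $ int K true     true num num int int $  match true
  3  $ int K          num num int int $       expand K → num num B
  4  $ int B num num  num num int int $       match num
  5  $ int B num      num int int $           match num
  6  $ int B          int int $               expand B → epsilon
  7  $ int            int int $               match int
  8  $                int $                   error: stack empty but input remains

int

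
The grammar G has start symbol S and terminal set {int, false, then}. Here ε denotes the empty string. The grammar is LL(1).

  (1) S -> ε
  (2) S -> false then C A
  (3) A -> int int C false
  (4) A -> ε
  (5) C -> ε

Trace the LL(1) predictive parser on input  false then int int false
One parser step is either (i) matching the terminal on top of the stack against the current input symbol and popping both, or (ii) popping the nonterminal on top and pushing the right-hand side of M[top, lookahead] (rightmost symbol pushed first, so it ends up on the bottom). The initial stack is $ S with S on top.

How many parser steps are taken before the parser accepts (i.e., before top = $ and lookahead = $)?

step 1: stack=$ S  input=false then int int false $  — expand S -> false then C A
step 2: stack=$ A C then false  input=false then int int false $  — match false
step 3: stack=$ A C then  input=then int int false $  — match then
step 4: stack=$ A C  input=int int false $  — expand C -> ε
step 5: stack=$ A  input=int int false $  — expand A -> int int C false
step 6: stack=$ false C int int  input=int int false $  — match int
step 7: stack=$ false C int  input=int false $  — match int
step 8: stack=$ false C  input=false $  — expand C -> ε
step 9: stack=$ false  input=false $  — match false
Accept reached after 9 steps.

9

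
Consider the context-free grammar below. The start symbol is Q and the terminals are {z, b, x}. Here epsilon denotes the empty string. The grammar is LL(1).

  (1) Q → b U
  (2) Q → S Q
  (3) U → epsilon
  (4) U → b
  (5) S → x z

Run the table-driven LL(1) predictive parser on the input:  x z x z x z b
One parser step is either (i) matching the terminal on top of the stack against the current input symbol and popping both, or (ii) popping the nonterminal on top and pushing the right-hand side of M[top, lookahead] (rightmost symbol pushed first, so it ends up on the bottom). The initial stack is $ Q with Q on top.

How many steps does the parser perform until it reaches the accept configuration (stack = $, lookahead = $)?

15

      Stack    Input            Action
   1  $ Q      x z x z x z b $  expand Q → S Q
   2  $ Q S    x z x z x z b $  expand S → x z
   3  $ Q z x  x z x z x z b $  match x
   4  $ Q z    z x z x z b $    match z
   5  $ Q      x z x z b $      expand Q → S Q
   6  $ Q S    x z x z b $      expand S → x z
   7  $ Q z x  x z x z b $      match x
   8  $ Q z    z x z b $        match z
   9  $ Q      x z b $          expand Q → S Q
  10  $ Q S    x z b $          expand S → x z
  11  $ Q z x  x z b $          match x
  12  $ Q z    z b $            match z
  13  $ Q      b $              expand Q → b U
  14  $ U b    b $              match b
  15  $ U      $                expand U → epsilon
Accept reached after 15 steps.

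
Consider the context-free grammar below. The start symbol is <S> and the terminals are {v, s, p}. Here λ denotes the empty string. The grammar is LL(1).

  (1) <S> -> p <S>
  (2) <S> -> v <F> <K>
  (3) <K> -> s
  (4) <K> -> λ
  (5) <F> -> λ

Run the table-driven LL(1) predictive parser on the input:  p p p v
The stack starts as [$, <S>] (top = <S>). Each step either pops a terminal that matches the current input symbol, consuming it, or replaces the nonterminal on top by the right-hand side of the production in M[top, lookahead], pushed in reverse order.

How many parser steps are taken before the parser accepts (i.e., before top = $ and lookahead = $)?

10

      Stack        Input      Action
   1  $ <S>        p p p v $  expand <S> -> p <S>
   2  $ <S> p      p p p v $  match p
   3  $ <S>        p p v $    expand <S> -> p <S>
   4  $ <S> p      p p v $    match p
   5  $ <S>        p v $      expand <S> -> p <S>
   6  $ <S> p      p v $      match p
   7  $ <S>        v $        expand <S> -> v <F> <K>
   8  $ <K> <F> v  v $        match v
   9  $ <K> <F>    $          expand <F> -> λ
  10  $ <K>        $          expand <K> -> λ
Accept reached after 10 steps.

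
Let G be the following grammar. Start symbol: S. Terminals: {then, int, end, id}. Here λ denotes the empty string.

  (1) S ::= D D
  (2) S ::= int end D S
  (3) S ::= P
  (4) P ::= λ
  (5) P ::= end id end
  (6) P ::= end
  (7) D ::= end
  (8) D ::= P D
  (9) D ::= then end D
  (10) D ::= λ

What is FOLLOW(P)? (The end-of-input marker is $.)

FIRST(P) = {λ, end}
FIRST(D) = {λ, end, then}  (via P D)
FIRST(S) = {λ, end, int, then}  (via D D, P)
FOLLOW(S) includes $ since S is the start symbol.
FOLLOW(S): in S::=int end D S, the suffix after S is empty (adds nothing new). Thus FOLLOW(S) = {$}.
FOLLOW(D): in S::=D D (occurrence 1), D is followed by D with FIRST {λ, end, then}; in S::=D D (occurrence 1), the suffix after D is nullable, so FOLLOW(D) ⊇ FOLLOW(S) = {$}; in S::=D D (occurrence 2), the suffix after D is empty, so FOLLOW(D) ⊇ FOLLOW(S) = {$}; in S::=int end D S, D is followed by S with FIRST {λ, end, int, then}; in S::=int end D S, the suffix after D is nullable, so FOLLOW(D) ⊇ FOLLOW(S) = {$}; in D::=P D, the suffix after D is empty (adds nothing new); in D::=then end D, the suffix after D is empty (adds nothing new). Thus FOLLOW(D) = {$, end, int, then}.
FOLLOW(P): in S::=P, the suffix after P is empty, so FOLLOW(P) ⊇ FOLLOW(S) = {$}; in D::=P D, P is followed by D with FIRST {λ, end, then}; in D::=P D, the suffix after P is nullable, so FOLLOW(P) ⊇ FOLLOW(D) = {$, end, int, then}. Thus FOLLOW(P) = {$, end, int, then}.

{$, end, int, then}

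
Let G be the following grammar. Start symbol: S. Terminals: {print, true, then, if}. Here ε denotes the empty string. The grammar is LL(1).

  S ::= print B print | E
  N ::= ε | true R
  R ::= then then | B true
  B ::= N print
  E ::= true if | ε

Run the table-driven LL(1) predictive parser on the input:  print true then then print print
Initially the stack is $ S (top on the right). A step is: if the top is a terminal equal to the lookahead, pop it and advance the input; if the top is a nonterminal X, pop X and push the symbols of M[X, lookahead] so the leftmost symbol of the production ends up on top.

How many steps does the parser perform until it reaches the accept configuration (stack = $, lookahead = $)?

10

      Stack                    Input                               Action
   1  $ S                      print true then then print print $  expand S ::= print B print
   2  $ print B print          print true then then print print $  match print
   3  $ print B                true then then print print $        expand B ::= N print
   4  $ print print N          true then then print print $        expand N ::= true R
   5  $ print print R true     true then then print print $        match true
   6  $ print print R          then then print print $             expand R ::= then then
   7  $ print print then then  then then print print $             match then
   8  $ print print then       then print print $                  match then
   9  $ print print            print print $                       match print
  10  $ print                  print $                             match print
Accept reached after 10 steps.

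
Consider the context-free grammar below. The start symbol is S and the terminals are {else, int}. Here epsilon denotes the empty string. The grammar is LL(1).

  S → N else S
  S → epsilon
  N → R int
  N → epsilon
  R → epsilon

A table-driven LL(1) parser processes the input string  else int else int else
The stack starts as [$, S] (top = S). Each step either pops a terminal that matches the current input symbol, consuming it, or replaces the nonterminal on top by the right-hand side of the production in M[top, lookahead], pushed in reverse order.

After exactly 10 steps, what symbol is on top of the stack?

step 1: stack=$ S  input=else int else int else $  — expand S → N else S
step 2: stack=$ S else N  input=else int else int else $  — expand N → epsilon
step 3: stack=$ S else  input=else int else int else $  — match else
step 4: stack=$ S  input=int else int else $  — expand S → N else S
step 5: stack=$ S else N  input=int else int else $  — expand N → R int
step 6: stack=$ S else int R  input=int else int else $  — expand R → epsilon
step 7: stack=$ S else int  input=int else int else $  — match int
step 8: stack=$ S else  input=else int else $  — match else
step 9: stack=$ S  input=int else $  — expand S → N else S
step 10: stack=$ S else N  input=int else $  — expand N → R int
Stack after step 10: $ S else int R (top = R).

R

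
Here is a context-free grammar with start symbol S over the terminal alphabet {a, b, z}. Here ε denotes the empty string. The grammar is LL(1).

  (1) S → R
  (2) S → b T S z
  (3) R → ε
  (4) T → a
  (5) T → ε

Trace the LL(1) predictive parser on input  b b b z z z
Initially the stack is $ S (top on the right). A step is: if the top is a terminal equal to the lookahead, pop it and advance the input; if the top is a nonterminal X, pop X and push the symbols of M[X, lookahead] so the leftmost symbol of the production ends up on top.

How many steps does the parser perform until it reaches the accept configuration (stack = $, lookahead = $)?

14

step 1: stack=$ S  input=b b b z z z $  — expand S → b T S z
step 2: stack=$ z S T b  input=b b b z z z $  — match b
step 3: stack=$ z S T  input=b b z z z $  — expand T → ε
step 4: stack=$ z S  input=b b z z z $  — expand S → b T S z
step 5: stack=$ z z S T b  input=b b z z z $  — match b
step 6: stack=$ z z S T  input=b z z z $  — expand T → ε
step 7: stack=$ z z S  input=b z z z $  — expand S → b T S z
step 8: stack=$ z z z S T b  input=b z z z $  — match b
step 9: stack=$ z z z S T  input=z z z $  — expand T → ε
step 10: stack=$ z z z S  input=z z z $  — expand S → R
step 11: stack=$ z z z R  input=z z z $  — expand R → ε
step 12: stack=$ z z z  input=z z z $  — match z
step 13: stack=$ z z  input=z z $  — match z
step 14: stack=$ z  input=z $  — match z
Accept reached after 14 steps.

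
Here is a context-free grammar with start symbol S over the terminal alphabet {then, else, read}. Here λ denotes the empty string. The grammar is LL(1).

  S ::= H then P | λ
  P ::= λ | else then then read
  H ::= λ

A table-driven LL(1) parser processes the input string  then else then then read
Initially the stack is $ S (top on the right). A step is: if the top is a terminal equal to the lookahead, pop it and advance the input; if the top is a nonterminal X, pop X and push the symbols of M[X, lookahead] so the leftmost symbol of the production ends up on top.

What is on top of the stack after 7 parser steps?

read

step 1: stack=$ S  input=then else then then read $  — expand S ::= H then P
step 2: stack=$ P then H  input=then else then then read $  — expand H ::= λ
step 3: stack=$ P then  input=then else then then read $  — match then
step 4: stack=$ P  input=else then then read $  — expand P ::= else then then read
step 5: stack=$ read then then else  input=else then then read $  — match else
step 6: stack=$ read then then  input=then then read $  — match then
step 7: stack=$ read then  input=then read $  — match then
Stack after step 7: $ read (top = read).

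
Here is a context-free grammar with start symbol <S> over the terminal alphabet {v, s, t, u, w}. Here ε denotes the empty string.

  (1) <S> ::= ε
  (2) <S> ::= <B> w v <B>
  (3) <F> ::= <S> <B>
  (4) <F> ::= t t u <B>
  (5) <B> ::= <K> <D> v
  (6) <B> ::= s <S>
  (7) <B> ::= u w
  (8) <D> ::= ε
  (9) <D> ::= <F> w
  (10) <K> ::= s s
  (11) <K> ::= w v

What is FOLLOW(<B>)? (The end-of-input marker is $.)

{$, s, u, w}

FIRST(<K>): from <K>::=s s we get {s}; from <K>::=w v we get {w}. So FIRST(<K>) = {s, w}.
FIRST(<B>): from <B>::=<K> <D> v we get {s, w}; from <B>::=s <S> we get {s}; from <B>::=u w we get {u}. So FIRST(<B>) = {s, u, w}.
FIRST(<S>): from <S>::=ε we get {ε}; from <S>::=<B> w v <B> we get {s, u, w}. So FIRST(<S>) = {ε, s, u, w}.
FIRST(<F>): from <F>::=<S> <B> we get {s, u, w}; from <F>::=t t u <B> we get {t}. So FIRST(<F>) = {s, t, u, w}.
FIRST(<D>): from <D>::=ε we get {ε}; from <D>::=<F> w we get {s, t, u, w}. So FIRST(<D>) = {ε, s, t, u, w}.
FOLLOW(<S>) includes $ since <S> is the start symbol.
FOLLOW(<F>): in <D>::=<F> w, <F> is followed by w with FIRST {w}. Thus FOLLOW(<F>) = {w}.
FOLLOW(<D>): in <B>::=<K> <D> v, <D> is followed by v with FIRST {v}. Thus FOLLOW(<D>) = {v}.
FOLLOW(<K>): in <B>::=<K> <D> v, <K> is followed by <D> v with FIRST {s, t, u, v, w}. Thus FOLLOW(<K>) = {s, t, u, v, w}.
FOLLOW(<S>): in <F>::=<S> <B>, <S> is followed by <B> with FIRST {s, u, w}; in <B>::=s <S>, the suffix after <S> is empty, so FOLLOW(<S>) ⊇ FOLLOW(<B>) = {$, s, u, w}. Thus FOLLOW(<S>) = {$, s, u, w}.
FOLLOW(<B>): in <S>::=<B> w v <B> (occurrence 1), <B> is followed by w v <B> with FIRST {w}; in <S>::=<B> w v <B> (occurrence 2), the suffix after <B> is empty, so FOLLOW(<B>) ⊇ FOLLOW(<S>) = {$, s, u, w}; in <F>::=<S> <B>, the suffix after <B> is empty, so FOLLOW(<B>) ⊇ FOLLOW(<F>) = {w}; in <F>::=t t u <B>, the suffix after <B> is empty, so FOLLOW(<B>) ⊇ FOLLOW(<F>) = {w}. Thus FOLLOW(<B>) = {$, s, u, w}.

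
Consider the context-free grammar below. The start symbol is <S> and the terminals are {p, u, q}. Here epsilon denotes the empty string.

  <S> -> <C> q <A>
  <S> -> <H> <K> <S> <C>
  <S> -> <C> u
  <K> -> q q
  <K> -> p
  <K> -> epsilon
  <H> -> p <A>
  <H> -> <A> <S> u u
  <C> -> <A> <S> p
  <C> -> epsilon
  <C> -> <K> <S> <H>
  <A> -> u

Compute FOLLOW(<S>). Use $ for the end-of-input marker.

FIRST(<K>): from <K>->q q we get {q}; from <K>->p we get {p}; from <K>->epsilon we get {epsilon}. So FIRST(<K>) = {epsilon, p, q}.
FIRST(<A>): from <A>->u we get {u}. So FIRST(<A>) = {u}.
FIRST(<H>): from <H>->p <A> we get {p}; from <H>-><A> <S> u u we get {u}. So FIRST(<H>) = {p, u}.
FIRST(<S>): from <S>-><C> q <A> we get {p, q, u}; from <S>-><H> <K> <S> <C> we get {p, u}; from <S>-><C> u we get {p, q, u}. So FIRST(<S>) = {p, q, u}.
FIRST(<C>): from <C>-><A> <S> p we get {u}; from <C>->epsilon we get {epsilon}; from <C>-><K> <S> <H> we get {p, q, u}. So FIRST(<C>) = {epsilon, p, q, u}.
FOLLOW(<S>) includes $ since <S> is the start symbol.
FOLLOW(<S>): in <S>-><H> <K> <S> <C>, <S> is followed by <C> with FIRST {epsilon, p, q, u}; in <S>-><H> <K> <S> <C>, the suffix after <S> is nullable (adds nothing new); in <H>-><A> <S> u u, <S> is followed by u u with FIRST {u}; in <C>-><A> <S> p, <S> is followed by p with FIRST {p}; in <C>-><K> <S> <H>, <S> is followed by <H> with FIRST {p, u}. Thus FOLLOW(<S>) = {$, p, q, u}.
FOLLOW(<K>): in <S>-><H> <K> <S> <C>, <K> is followed by <S> <C> with FIRST {p, q, u}; in <C>-><K> <S> <H>, <K> is followed by <S> <H> with FIRST {p, q, u}. Thus FOLLOW(<K>) = {p, q, u}.
FOLLOW(<C>): in <S>-><C> q <A>, <C> is followed by q <A> with FIRST {q}; in <S>-><H> <K> <S> <C>, the suffix after <C> is empty, so FOLLOW(<C>) ⊇ FOLLOW(<S>) = {$, p, q, u}; in <S>-><C> u, <C> is followed by u with FIRST {u}. Thus FOLLOW(<C>) = {$, p, q, u}.
FOLLOW(<H>): in <S>-><H> <K> <S> <C>, <H> is followed by <K> <S> <C> with FIRST {p, q, u}; in <C>-><K> <S> <H>, the suffix after <H> is empty, so FOLLOW(<H>) ⊇ FOLLOW(<C>) = {$, p, q, u}. Thus FOLLOW(<H>) = {$, p, q, u}.
FOLLOW(<A>): in <S>-><C> q <A>, the suffix after <A> is empty, so FOLLOW(<A>) ⊇ FOLLOW(<S>) = {$, p, q, u}; in <H>->p <A>, the suffix after <A> is empty, so FOLLOW(<A>) ⊇ FOLLOW(<H>) = {$, p, q, u}; in <H>-><A> <S> u u, <A> is followed by <S> u u with FIRST {p, q, u}; in <C>-><A> <S> p, <A> is followed by <S> p with FIRST {p, q, u}. Thus FOLLOW(<A>) = {$, p, q, u}.

{$, p, q, u}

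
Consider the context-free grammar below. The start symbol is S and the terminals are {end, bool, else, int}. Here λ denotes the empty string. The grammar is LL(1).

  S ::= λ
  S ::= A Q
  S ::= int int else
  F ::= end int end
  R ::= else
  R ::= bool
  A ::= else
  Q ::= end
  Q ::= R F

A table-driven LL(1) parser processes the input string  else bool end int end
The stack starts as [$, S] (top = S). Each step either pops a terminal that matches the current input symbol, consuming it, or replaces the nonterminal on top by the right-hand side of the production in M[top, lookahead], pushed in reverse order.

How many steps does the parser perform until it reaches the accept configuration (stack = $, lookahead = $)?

10

      Stack          Input                    Action
   1  $ S            else bool end int end $  expand S ::= A Q
   2  $ Q A          else bool end int end $  expand A ::= else
   3  $ Q else       else bool end int end $  match else
   4  $ Q            bool end int end $       expand Q ::= R F
   5  $ F R          bool end int end $       expand R ::= bool
   6  $ F bool       bool end int end $       match bool
   7  $ F            end int end $            expand F ::= end int end
   8  $ end int end  end int end $            match end
   9  $ end int      int end $                match int
  10  $ end          end $                    match end
Accept reached after 10 steps.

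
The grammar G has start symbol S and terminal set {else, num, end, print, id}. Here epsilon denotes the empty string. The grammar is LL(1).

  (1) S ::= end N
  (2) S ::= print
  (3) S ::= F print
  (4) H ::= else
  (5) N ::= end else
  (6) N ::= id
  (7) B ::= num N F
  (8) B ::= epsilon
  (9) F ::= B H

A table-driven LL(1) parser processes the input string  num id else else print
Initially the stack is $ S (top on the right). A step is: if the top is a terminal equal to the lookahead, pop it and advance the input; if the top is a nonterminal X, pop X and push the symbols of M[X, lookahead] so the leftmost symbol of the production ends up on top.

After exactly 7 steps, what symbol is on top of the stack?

step 1: stack=$ S  input=num id else else print $  — expand S ::= F print
step 2: stack=$ print F  input=num id else else print $  — expand F ::= B H
step 3: stack=$ print H B  input=num id else else print $  — expand B ::= num N F
step 4: stack=$ print H F N num  input=num id else else print $  — match num
step 5: stack=$ print H F N  input=id else else print $  — expand N ::= id
step 6: stack=$ print H F id  input=id else else print $  — match id
step 7: stack=$ print H F  input=else else print $  — expand F ::= B H
Stack after step 7: $ print H H B (top = B).

B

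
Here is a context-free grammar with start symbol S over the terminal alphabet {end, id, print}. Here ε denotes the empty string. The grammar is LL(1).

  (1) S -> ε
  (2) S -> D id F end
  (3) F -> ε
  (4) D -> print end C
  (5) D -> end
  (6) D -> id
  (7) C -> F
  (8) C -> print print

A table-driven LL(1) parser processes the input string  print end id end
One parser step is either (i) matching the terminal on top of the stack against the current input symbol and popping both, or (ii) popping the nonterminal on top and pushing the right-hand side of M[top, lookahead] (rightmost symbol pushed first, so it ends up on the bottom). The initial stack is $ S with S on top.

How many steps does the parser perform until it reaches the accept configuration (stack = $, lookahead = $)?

9

     Stack                   Input               Action
  1  $ S                     print end id end $  expand S -> D id F end
  2  $ end F id D            print end id end $  expand D -> print end C
  3  $ end F id C end print  print end id end $  match print
  4  $ end F id C end        end id end $        match end
  5  $ end F id C            id end $            expand C -> F
  6  $ end F id F            id end $            expand F -> ε
  7  $ end F id              id end $            match id
  8  $ end F                 end $               expand F -> ε
  9  $ end                   end $               match end
Accept reached after 9 steps.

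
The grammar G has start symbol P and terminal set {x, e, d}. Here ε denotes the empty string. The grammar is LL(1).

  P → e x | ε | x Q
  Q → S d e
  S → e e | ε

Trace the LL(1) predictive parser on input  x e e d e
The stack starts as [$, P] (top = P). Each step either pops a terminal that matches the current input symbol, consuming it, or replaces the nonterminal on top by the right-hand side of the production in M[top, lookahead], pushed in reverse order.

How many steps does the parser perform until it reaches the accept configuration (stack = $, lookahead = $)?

step 1: stack=$ P  input=x e e d e $  — expand P → x Q
step 2: stack=$ Q x  input=x e e d e $  — match x
step 3: stack=$ Q  input=e e d e $  — expand Q → S d e
step 4: stack=$ e d S  input=e e d e $  — expand S → e e
step 5: stack=$ e d e e  input=e e d e $  — match e
step 6: stack=$ e d e  input=e d e $  — match e
step 7: stack=$ e d  input=d e $  — match d
step 8: stack=$ e  input=e $  — match e
Accept reached after 8 steps.

8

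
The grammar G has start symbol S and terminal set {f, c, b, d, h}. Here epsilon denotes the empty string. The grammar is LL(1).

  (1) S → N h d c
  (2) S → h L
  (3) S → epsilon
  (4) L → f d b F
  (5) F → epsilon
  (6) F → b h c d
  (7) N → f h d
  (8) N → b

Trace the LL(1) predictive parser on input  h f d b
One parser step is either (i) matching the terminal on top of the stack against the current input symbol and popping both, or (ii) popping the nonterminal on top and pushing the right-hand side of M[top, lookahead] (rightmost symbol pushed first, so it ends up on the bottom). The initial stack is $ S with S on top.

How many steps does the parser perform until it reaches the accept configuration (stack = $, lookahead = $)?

step 1: stack=$ S  input=h f d b $  — expand S → h L
step 2: stack=$ L h  input=h f d b $  — match h
step 3: stack=$ L  input=f d b $  — expand L → f d b F
step 4: stack=$ F b d f  input=f d b $  — match f
step 5: stack=$ F b d  input=d b $  — match d
step 6: stack=$ F b  input=b $  — match b
step 7: stack=$ F  input=$  — expand F → epsilon
Accept reached after 7 steps.

7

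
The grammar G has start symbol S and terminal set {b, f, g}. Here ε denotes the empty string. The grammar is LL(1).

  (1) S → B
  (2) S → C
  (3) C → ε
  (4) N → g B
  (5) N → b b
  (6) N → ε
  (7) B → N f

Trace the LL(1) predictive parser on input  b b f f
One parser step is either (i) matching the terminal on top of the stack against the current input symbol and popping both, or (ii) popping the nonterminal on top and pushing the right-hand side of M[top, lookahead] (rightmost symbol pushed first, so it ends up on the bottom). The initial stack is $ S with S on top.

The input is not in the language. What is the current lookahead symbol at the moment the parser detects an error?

step 1: stack=$ S  input=b b f f $  — expand S → B
step 2: stack=$ B  input=b b f f $  — expand B → N f
step 3: stack=$ f N  input=b b f f $  — expand N → b b
step 4: stack=$ f b b  input=b b f f $  — match b
step 5: stack=$ f b  input=b f f $  — match b
step 6: stack=$ f  input=f f $  — match f
step 7: stack=$  input=f $  — error: stack empty but input remains

f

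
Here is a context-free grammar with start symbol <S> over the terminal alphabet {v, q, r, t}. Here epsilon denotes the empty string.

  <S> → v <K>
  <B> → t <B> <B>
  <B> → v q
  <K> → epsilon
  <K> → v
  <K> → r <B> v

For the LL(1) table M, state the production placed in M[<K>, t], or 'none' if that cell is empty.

none

FIRST(<S>): from <S>→v <K> we get {v}. So FIRST(<S>) = {v}.
FIRST(<B>): from <B>→t <B> <B> we get {t}; from <B>→v q we get {v}. So FIRST(<B>) = {t, v}.
FIRST(<K>): from <K>→epsilon we get {epsilon}; from <K>→v we get {v}; from <K>→r <B> v we get {r}. So FIRST(<K>) = {epsilon, r, v}.
FOLLOW(<S>) includes $ since <S> is the start symbol.
FOLLOW(<S>): <S> appears on no right-hand side. Thus FOLLOW(<S>) = {$}.
FOLLOW(<K>): in <S>→v <K>, the suffix after <K> is empty, so FOLLOW(<K>) ⊇ FOLLOW(<S>) = {$}. Thus FOLLOW(<K>) = {$}.
For <K> → epsilon: FIRST(epsilon) = {epsilon}, so it goes in M[<K>, t] for t ∈ {}; since epsilon ∈ FIRST, also for every t ∈ FOLLOW(<K>) = {$}.
For <K> → v: FIRST(v) = {v}, so it goes in M[<K>, t] for t ∈ {v}.
For <K> → r <B> v: FIRST(r <B> v) = {r}, so it goes in M[<K>, t] for t ∈ {r}.
None of these place a production in M[<K>, t].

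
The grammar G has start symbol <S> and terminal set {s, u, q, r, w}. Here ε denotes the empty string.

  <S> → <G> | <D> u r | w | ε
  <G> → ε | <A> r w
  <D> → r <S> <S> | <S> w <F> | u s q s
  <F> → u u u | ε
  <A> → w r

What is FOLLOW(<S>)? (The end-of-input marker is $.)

FIRST(<F>) = {ε, u}
FIRST(<A>) = {w}
FIRST(<G>) = {ε, w}  (via <A> r w)
FIRST(<S>) = {ε, r, u, w}  (via <G>, <D> u r)
FIRST(<D>) = {r, u, w}  (via <S> w <F>)
FOLLOW(<S>) includes $ since <S> is the start symbol.
FOLLOW(<D>): in <S>→<D> u r, <D> is followed by u r with FIRST {u}. Thus FOLLOW(<D>) = {u}.
FOLLOW(<S>): in <D>→r <S> <S> (occurrence 1), <S> is followed by <S> with FIRST {ε, r, u, w}; in <D>→r <S> <S> (occurrence 1), the suffix after <S> is nullable, so FOLLOW(<S>) ⊇ FOLLOW(<D>) = {u}; in <D>→r <S> <S> (occurrence 2), the suffix after <S> is empty, so FOLLOW(<S>) ⊇ FOLLOW(<D>) = {u}; in <D>→<S> w <F>, <S> is followed by w <F> with FIRST {w}. Thus FOLLOW(<S>) = {$, r, u, w}.
FOLLOW(<G>): in <S>→<G>, the suffix after <G> is empty, so FOLLOW(<G>) ⊇ FOLLOW(<S>) = {$, r, u, w}. Thus FOLLOW(<G>) = {$, r, u, w}.
FOLLOW(<F>): in <D>→<S> w <F>, the suffix after <F> is empty, so FOLLOW(<F>) ⊇ FOLLOW(<D>) = {u}. Thus FOLLOW(<F>) = {u}.
FOLLOW(<A>): in <G>→<A> r w, <A> is followed by r w with FIRST {r}. Thus FOLLOW(<A>) = {r}.

{$, r, u, w}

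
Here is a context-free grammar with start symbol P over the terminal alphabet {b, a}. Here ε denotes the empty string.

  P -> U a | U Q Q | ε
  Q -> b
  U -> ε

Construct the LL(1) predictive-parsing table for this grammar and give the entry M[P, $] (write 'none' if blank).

FIRST(Q): from Q->b we get {b}. So FIRST(Q) = {b}.
FIRST(U): from U->ε we get {ε}. So FIRST(U) = {ε}.
FIRST(P): from P->U a we get {a}; from P->U Q Q we get {b}; from P->ε we get {ε}. So FIRST(P) = {ε, a, b}.
FOLLOW(P) includes $ since P is the start symbol.
FOLLOW(P): P appears on no right-hand side. Thus FOLLOW(P) = {$}.
For P -> U a: FIRST(U a) = {a}, so it goes in M[P, t] for t ∈ {a}.
For P -> U Q Q: FIRST(U Q Q) = {b}, so it goes in M[P, t] for t ∈ {b}.
For P -> ε: FIRST(ε) = {ε}, so it goes in M[P, t] for t ∈ {}; since ε ∈ FIRST, also for every t ∈ FOLLOW(P) = {$}.

P -> ε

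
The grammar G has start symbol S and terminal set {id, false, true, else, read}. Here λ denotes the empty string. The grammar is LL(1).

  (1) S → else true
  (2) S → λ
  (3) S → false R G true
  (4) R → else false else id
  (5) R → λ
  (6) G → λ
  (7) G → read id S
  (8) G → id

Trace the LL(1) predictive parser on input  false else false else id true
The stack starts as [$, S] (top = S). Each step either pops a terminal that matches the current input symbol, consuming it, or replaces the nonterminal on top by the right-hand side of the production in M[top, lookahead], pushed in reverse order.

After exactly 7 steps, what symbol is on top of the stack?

G

step 1: stack=$ S  input=false else false else id true $  — expand S → false R G true
step 2: stack=$ true G R false  input=false else false else id true $  — match false
step 3: stack=$ true G R  input=else false else id true $  — expand R → else false else id
step 4: stack=$ true G id else false else  input=else false else id true $  — match else
step 5: stack=$ true G id else false  input=false else id true $  — match false
step 6: stack=$ true G id else  input=else id true $  — match else
step 7: stack=$ true G id  input=id true $  — match id
Stack after step 7: $ true G (top = G).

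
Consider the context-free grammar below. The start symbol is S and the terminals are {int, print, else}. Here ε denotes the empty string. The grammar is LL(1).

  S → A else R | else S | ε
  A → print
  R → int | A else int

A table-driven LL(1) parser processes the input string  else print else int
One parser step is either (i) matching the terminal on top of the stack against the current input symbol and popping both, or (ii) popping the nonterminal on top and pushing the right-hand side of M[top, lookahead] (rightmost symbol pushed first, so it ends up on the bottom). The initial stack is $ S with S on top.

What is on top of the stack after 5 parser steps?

     Stack           Input                  Action
  1  $ S             else print else int $  expand S → else S
  2  $ S else        else print else int $  match else
  3  $ S             print else int $       expand S → A else R
  4  $ R else A      print else int $       expand A → print
  5  $ R else print  print else int $       match print
Stack after step 5: $ R else (top = else).

else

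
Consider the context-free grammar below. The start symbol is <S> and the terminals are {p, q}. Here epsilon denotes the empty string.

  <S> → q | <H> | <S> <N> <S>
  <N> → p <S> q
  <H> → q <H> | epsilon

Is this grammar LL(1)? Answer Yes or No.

No

FIRST(<S>) = {epsilon, p, q}
FIRST(<N>) = {p}
FIRST(<H>) = {epsilon, q}
FOLLOW(<S>) = {$, p, q}
FOLLOW(<N>) = {$, p, q}
FOLLOW(<H>) = {$, p, q}
Cell M[<H>, q] receives both <H> → q <H> and <H> → epsilon — the grammar is not LL(1).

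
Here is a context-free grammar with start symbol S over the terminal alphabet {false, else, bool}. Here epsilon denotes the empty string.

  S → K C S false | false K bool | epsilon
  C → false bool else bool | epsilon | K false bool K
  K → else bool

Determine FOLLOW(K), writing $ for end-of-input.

{bool, else, false}

FIRST(K): from K→else bool we get {else}. So FIRST(K) = {else}.
FIRST(S): from S→K C S false we get {else}; from S→false K bool we get {false}; from S→epsilon we get {epsilon}. So FIRST(S) = {epsilon, else, false}.
FIRST(C): from C→false bool else bool we get {false}; from C→epsilon we get {epsilon}; from C→K false bool K we get {else}. So FIRST(C) = {epsilon, else, false}.
FOLLOW(S) includes $ since S is the start symbol.
FOLLOW(S): in S→K C S false, S is followed by false with FIRST {false}. Thus FOLLOW(S) = {$, false}.
FOLLOW(C): in S→K C S false, C is followed by S false with FIRST {else, false}. Thus FOLLOW(C) = {else, false}.
FOLLOW(K): in S→K C S false, K is followed by C S false with FIRST {else, false}; in S→false K bool, K is followed by bool with FIRST {bool}; in C→K false bool K (occurrence 1), K is followed by false bool K with FIRST {false}; in C→K false bool K (occurrence 2), the suffix after K is empty, so FOLLOW(K) ⊇ FOLLOW(C) = {else, false}. Thus FOLLOW(K) = {bool, else, false}.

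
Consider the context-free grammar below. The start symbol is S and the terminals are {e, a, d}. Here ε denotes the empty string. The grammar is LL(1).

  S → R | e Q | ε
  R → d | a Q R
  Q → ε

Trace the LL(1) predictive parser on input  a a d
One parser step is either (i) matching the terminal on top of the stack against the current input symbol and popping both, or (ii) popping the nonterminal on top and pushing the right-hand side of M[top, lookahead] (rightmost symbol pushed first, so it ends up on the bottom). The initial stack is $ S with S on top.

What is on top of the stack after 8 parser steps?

d

     Stack    Input    Action
  1  $ S      a a d $  expand S → R
  2  $ R      a a d $  expand R → a Q R
  3  $ R Q a  a a d $  match a
  4  $ R Q    a d $    expand Q → ε
  5  $ R      a d $    expand R → a Q R
  6  $ R Q a  a d $    match a
  7  $ R Q    d $      expand Q → ε
  8  $ R      d $      expand R → d
Stack after step 8: $ d (top = d).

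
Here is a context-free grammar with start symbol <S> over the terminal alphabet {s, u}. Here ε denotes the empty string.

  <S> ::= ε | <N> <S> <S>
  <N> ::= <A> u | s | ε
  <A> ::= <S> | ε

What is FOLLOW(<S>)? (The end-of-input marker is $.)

{$, s, u}

FIRST(<S>) = {ε, s, u}  (via <N> <S> <S>)
FIRST(<A>) = {ε, s, u}  (via <S>)
FIRST(<N>) = {ε, s, u}  (via <A> u)
FOLLOW(<S>) includes $ since <S> is the start symbol.
FOLLOW(<A>): in <N>::=<A> u, <A> is followed by u with FIRST {u}. Thus FOLLOW(<A>) = {u}.
FOLLOW(<S>): in <S>::=<N> <S> <S> (occurrence 1), <S> is followed by <S> with FIRST {ε, s, u}; in <S>::=<N> <S> <S> (occurrence 1), the suffix after <S> is nullable (adds nothing new); in <S>::=<N> <S> <S> (occurrence 2), the suffix after <S> is empty (adds nothing new); in <A>::=<S>, the suffix after <S> is empty, so FOLLOW(<S>) ⊇ FOLLOW(<A>) = {u}. Thus FOLLOW(<S>) = {$, s, u}.
FOLLOW(<N>): in <S>::=<N> <S> <S>, <N> is followed by <S> <S> with FIRST {ε, s, u}; in <S>::=<N> <S> <S>, the suffix after <N> is nullable, so FOLLOW(<N>) ⊇ FOLLOW(<S>) = {$, s, u}. Thus FOLLOW(<N>) = {$, s, u}.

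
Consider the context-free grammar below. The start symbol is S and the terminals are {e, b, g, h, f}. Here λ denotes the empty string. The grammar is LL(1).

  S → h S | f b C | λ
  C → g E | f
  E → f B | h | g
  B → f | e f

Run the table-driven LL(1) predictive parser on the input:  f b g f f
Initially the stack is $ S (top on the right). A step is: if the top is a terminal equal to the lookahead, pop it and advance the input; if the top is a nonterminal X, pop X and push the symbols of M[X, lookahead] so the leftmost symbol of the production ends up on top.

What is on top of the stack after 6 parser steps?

f

step 1: stack=$ S  input=f b g f f $  — expand S → f b C
step 2: stack=$ C b f  input=f b g f f $  — match f
step 3: stack=$ C b  input=b g f f $  — match b
step 4: stack=$ C  input=g f f $  — expand C → g E
step 5: stack=$ E g  input=g f f $  — match g
step 6: stack=$ E  input=f f $  — expand E → f B
Stack after step 6: $ B f (top = f).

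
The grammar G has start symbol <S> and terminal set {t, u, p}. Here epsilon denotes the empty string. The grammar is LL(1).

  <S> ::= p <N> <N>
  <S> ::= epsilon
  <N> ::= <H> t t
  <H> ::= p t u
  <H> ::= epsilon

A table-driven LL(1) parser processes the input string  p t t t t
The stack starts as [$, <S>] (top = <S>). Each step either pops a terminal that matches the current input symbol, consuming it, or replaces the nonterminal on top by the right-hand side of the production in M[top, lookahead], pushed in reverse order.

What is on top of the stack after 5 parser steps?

     Stack          Input        Action
  1  $ <S>          p t t t t $  expand <S> ::= p <N> <N>
  2  $ <N> <N> p    p t t t t $  match p
  3  $ <N> <N>      t t t t $    expand <N> ::= <H> t t
  4  $ <N> t t <H>  t t t t $    expand <H> ::= epsilon
  5  $ <N> t t      t t t t $    match t
Stack after step 5: $ <N> t (top = t).

t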